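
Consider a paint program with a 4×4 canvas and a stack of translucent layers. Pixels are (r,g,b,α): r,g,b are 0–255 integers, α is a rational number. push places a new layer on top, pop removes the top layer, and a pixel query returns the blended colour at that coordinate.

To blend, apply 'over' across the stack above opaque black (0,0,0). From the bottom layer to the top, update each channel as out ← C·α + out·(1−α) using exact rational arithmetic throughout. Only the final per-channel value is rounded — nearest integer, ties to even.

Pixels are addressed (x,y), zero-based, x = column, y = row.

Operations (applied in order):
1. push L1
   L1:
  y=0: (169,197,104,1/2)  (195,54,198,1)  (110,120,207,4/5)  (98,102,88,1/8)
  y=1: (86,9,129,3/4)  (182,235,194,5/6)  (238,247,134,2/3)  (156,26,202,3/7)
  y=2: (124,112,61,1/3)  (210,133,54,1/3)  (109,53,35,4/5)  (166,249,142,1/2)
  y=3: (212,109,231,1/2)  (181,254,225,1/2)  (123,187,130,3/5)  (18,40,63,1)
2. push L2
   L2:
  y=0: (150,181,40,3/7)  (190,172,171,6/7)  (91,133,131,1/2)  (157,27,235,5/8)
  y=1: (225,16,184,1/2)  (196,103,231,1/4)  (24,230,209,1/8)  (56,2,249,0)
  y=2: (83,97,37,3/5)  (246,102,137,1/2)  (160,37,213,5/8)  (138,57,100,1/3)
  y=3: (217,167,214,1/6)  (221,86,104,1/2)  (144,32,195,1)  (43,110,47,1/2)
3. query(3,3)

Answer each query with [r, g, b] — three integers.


(3,3) stack=L1,L2; from [0,0,0]:
L1 α=1: [18, 40, 63]
L2 α=1/2: [61/2, 75, 55]
→ [30, 75, 55]


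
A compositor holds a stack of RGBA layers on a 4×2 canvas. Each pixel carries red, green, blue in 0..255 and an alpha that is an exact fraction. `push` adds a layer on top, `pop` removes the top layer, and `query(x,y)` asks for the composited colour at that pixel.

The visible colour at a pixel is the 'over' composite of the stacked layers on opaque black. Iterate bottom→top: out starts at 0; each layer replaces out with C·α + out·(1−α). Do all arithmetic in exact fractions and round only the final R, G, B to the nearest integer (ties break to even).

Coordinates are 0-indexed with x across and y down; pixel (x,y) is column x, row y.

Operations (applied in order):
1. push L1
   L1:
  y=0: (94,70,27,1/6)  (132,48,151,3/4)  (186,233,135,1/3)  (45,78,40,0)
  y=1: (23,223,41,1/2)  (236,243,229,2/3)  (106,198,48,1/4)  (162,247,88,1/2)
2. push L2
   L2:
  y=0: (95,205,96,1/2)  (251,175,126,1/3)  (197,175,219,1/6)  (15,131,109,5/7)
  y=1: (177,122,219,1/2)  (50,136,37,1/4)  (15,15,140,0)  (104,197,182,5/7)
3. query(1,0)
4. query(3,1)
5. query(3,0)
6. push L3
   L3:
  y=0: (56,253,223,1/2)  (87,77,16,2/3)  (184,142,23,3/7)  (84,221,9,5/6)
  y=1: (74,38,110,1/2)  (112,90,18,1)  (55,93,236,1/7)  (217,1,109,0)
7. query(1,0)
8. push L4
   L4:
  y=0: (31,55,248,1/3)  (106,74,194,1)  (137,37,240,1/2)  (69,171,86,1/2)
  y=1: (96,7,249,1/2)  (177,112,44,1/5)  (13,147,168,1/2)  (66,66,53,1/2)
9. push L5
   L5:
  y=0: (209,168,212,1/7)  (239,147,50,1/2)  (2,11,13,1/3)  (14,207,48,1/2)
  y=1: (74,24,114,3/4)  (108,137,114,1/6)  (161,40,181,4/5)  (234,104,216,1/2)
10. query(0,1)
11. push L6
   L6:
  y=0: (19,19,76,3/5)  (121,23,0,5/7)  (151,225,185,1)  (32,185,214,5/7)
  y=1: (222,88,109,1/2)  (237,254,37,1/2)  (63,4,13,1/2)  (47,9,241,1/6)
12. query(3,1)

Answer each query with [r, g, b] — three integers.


at x=1,y=0 over L1,L2:
+L1 (α=3/4) → [99, 36, 453/4]
+L2 (α=1/3) → [449/3, 247/3, 235/2]
rounded: [150, 82, 118]

query (3,1) [L1,L2] — begin 0,0,0
after L1 α=1/2: [81, 247/2, 44]
after L2 α=5/7: [682/7, 176, 998/7]
→ [97, 176, 143]

query (3,0) [L1,L2] — begin 0,0,0
+L1 (α=0) → [0, 0, 0]
+L2 (α=5/7) → [75/7, 655/7, 545/7]
= [11, 94, 78]

at x=1,y=0 over L1,L2,L3:
L1 α=3/4: [99, 36, 453/4]
L2 α=1/3: [449/3, 247/3, 235/2]
L3 α=2/3: [971/9, 709/9, 299/6]
= [108, 79, 50]

at x=0,y=1 over L1,L2,L3,L4,L5:
+L1 (α=1/2) → [23/2, 223/2, 41/2]
+L2 (α=1/2) → [377/4, 467/4, 479/4]
+L3 (α=1/2) → [673/8, 619/8, 919/8]
+L4 (α=1/2) → [1441/16, 675/16, 2911/16]
+L5 (α=3/4) → [4993/64, 1827/64, 8383/64]
= [78, 29, 131]

query (3,1) [L1,L2,L3,L4,L5,L6] — begin 0,0,0
L1 α=1/2: [81, 247/2, 44]
L2 α=5/7: [682/7, 176, 998/7]
L3 α=0: [682/7, 176, 998/7]
L4 α=1/2: [572/7, 121, 1369/14]
L5 α=1/2: [1105/7, 225/2, 4393/28]
L6 α=1/6: [2927/21, 381/4, 9571/56]
rounded: [139, 95, 171]


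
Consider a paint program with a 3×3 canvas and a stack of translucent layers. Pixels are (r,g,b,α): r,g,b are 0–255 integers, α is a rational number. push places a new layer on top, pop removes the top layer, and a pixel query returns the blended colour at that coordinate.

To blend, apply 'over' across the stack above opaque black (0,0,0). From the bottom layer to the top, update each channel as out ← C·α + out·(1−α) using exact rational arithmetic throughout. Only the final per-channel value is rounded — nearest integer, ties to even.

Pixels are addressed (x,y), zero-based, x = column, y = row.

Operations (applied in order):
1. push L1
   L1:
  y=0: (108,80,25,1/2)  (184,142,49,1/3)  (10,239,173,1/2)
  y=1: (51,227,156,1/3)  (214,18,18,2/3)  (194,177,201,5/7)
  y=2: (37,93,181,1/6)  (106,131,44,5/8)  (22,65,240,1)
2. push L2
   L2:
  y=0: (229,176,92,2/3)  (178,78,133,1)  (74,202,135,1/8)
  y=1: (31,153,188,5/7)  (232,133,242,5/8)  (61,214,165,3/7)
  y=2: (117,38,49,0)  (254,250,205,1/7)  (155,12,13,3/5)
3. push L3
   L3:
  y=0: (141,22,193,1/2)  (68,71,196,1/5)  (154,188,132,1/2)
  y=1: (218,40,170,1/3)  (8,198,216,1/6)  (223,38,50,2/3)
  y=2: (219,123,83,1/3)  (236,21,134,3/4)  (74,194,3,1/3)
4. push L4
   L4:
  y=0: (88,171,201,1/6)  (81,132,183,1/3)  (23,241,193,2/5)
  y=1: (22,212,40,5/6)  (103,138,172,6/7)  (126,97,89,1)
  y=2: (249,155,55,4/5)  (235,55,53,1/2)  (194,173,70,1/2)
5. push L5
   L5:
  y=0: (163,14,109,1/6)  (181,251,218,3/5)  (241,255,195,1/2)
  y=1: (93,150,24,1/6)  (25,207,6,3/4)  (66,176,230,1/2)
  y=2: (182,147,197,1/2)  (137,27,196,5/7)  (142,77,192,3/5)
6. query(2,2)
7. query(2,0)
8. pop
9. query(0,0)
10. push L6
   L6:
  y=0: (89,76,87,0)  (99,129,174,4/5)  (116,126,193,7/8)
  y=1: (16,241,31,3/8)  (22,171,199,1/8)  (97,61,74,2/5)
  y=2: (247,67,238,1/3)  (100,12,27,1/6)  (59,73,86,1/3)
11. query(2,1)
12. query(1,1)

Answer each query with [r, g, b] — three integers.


query (2,2) [L1,L2,L3,L4,L5] — begin 0,0,0
after L1 α=1: [22, 65, 240]
after L2 α=3/5: [509/5, 166/5, 519/5]
after L3 α=1/3: [1388/15, 434/5, 351/5]
after L4 α=1/2: [2149/15, 1299/10, 701/10]
after L5 α=3/5: [10688/75, 2454/25, 3581/25]
→ [143, 98, 143]

query (2,0) [L1,L2,L3,L4,L5] — begin 0,0,0
+L1 (α=1/2) → [5, 239/2, 173/2]
+L2 (α=1/8) → [109/8, 2077/16, 1481/16]
+L3 (α=1/2) → [1341/16, 5085/32, 3593/32]
+L4 (α=2/5) → [4759/80, 30679/160, 23131/160]
+L5 (α=1/2) → [24039/160, 71479/320, 54331/320]
= [150, 223, 170]

query (0,0) [L1,L2,L3,L4] — begin 0,0,0
+L1 (α=1/2) → [54, 40, 25/2]
+L2 (α=2/3) → [512/3, 392/3, 131/2]
+L3 (α=1/2) → [935/6, 229/3, 517/4]
+L4 (α=1/6) → [5203/36, 829/9, 3389/24]
→ [145, 92, 141]

(2,1) stack=L1,L2,L3,L4,L6; from [0,0,0]:
+L1 (α=5/7) → [970/7, 885/7, 1005/7]
+L2 (α=3/7) → [5161/49, 8034/49, 7485/49]
+L3 (α=2/3) → [9005/49, 11758/147, 12385/147]
+L4 (α=1) → [126, 97, 89]
+L6 (α=2/5) → [572/5, 413/5, 83]
= [114, 83, 83]

(1,1) stack=L1,L2,L3,L4,L6; from [0,0,0]:
L1 α=2/3: [428/3, 12, 12]
L2 α=5/8: [397/2, 701/8, 623/4]
L3 α=1/6: [667/4, 5089/48, 3979/24]
L4 α=6/7: [3139/28, 44833/336, 28747/168]
L6 α=1/8: [3227/32, 53041/384, 33523/192]
→ [101, 138, 175]


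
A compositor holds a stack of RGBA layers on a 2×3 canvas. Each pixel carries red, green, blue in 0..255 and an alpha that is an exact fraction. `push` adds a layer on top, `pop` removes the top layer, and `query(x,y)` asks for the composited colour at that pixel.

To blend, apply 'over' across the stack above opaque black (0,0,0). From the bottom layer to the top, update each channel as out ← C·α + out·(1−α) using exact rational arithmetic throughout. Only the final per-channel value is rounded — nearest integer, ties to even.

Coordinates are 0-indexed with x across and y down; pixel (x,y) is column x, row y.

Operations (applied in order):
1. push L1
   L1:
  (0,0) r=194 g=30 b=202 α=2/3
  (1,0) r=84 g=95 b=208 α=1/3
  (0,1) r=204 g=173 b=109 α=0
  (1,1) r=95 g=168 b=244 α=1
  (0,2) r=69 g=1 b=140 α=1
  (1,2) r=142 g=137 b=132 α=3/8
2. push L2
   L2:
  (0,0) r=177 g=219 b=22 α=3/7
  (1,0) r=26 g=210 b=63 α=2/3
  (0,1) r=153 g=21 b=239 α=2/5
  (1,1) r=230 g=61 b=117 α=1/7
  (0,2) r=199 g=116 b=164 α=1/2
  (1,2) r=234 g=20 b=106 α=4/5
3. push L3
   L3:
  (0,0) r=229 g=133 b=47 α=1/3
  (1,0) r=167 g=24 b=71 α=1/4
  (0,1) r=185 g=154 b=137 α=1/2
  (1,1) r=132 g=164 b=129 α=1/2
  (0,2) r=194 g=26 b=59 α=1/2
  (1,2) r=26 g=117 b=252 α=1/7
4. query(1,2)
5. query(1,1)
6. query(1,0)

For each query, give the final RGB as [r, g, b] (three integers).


at x=1,y=2 over L1,L2,L3:
after L1 α=3/8: [213/4, 411/8, 99/2]
after L2 α=4/5: [3957/20, 1051/40, 947/10]
after L3 α=1/7: [1733/10, 5493/140, 4101/35]
rounded: [173, 39, 117]

at x=1,y=1 over L1,L2,L3:
L1 α=1: [95, 168, 244]
L2 α=1/7: [800/7, 1069/7, 1581/7]
L3 α=1/2: [862/7, 2217/14, 1242/7]
rounded: [123, 158, 177]

at x=1,y=0 over L1,L2,L3:
after L1 α=1/3: [28, 95/3, 208/3]
after L2 α=2/3: [80/3, 1355/9, 586/9]
after L3 α=1/4: [247/4, 1427/12, 799/12]
rounded: [62, 119, 67]


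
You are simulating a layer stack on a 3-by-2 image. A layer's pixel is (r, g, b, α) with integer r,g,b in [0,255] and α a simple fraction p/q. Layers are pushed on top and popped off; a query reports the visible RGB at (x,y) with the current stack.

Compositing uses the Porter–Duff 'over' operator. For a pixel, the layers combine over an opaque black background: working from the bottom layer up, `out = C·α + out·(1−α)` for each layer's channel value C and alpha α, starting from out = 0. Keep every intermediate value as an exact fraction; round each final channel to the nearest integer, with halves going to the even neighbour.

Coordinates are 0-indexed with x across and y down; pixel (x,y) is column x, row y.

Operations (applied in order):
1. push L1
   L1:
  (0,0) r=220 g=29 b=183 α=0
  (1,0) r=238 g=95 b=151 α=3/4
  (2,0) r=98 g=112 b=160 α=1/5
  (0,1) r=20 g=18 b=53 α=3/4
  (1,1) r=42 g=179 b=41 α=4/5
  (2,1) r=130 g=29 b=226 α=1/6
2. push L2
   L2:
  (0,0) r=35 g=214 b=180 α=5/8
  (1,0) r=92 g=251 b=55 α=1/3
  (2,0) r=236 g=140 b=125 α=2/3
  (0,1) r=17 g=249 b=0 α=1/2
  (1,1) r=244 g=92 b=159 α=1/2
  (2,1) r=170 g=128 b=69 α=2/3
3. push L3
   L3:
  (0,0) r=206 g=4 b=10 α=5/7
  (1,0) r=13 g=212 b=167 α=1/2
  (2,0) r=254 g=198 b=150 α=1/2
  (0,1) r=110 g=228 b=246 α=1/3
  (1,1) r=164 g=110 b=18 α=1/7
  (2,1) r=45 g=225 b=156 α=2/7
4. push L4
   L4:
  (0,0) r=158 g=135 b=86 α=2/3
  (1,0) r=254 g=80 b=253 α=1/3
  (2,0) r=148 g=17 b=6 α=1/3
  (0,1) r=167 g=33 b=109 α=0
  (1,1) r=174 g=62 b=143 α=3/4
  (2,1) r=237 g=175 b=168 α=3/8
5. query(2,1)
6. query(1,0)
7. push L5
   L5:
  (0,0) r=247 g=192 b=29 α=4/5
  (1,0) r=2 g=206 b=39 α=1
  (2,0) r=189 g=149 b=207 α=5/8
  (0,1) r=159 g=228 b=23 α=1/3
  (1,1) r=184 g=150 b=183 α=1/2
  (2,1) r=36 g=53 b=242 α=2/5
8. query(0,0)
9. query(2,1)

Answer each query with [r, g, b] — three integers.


query (2,1) [L1,L2,L3,L4] — begin 0,0,0
+L1 (α=1/6) → [65/3, 29/6, 113/3]
+L2 (α=2/3) → [1085/9, 1565/18, 527/9]
+L3 (α=2/7) → [6235/63, 2275/18, 5443/63]
+L4 (α=3/8) → [9496/63, 20825/144, 58967/504]
rounded: [151, 145, 117]

(1,0) stack=L1,L2,L3,L4; from [0,0,0]:
L1 α=3/4: [357/2, 285/4, 453/4]
L2 α=1/3: [449/3, 787/6, 563/6]
L3 α=1/2: [244/3, 2059/12, 1565/12]
L4 α=1/3: [1250/9, 2539/18, 3083/18]
= [139, 141, 171]

at x=0,y=0 over L1,L2,L3,L4,L5:
after L1 α=0: [0, 0, 0]
after L2 α=5/8: [175/8, 535/4, 225/2]
after L3 α=5/7: [4295/28, 575/14, 275/7]
after L4 α=2/3: [4381/28, 4355/42, 493/7]
after L5 α=4/5: [6409/28, 36611/210, 261/7]
→ [229, 174, 37]

(2,1) stack=L1,L2,L3,L4,L5; from [0,0,0]:
+L1 (α=1/6) → [65/3, 29/6, 113/3]
+L2 (α=2/3) → [1085/9, 1565/18, 527/9]
+L3 (α=2/7) → [6235/63, 2275/18, 5443/63]
+L4 (α=3/8) → [9496/63, 20825/144, 58967/504]
+L5 (α=2/5) → [11008/105, 25913/240, 140279/840]
= [105, 108, 167]


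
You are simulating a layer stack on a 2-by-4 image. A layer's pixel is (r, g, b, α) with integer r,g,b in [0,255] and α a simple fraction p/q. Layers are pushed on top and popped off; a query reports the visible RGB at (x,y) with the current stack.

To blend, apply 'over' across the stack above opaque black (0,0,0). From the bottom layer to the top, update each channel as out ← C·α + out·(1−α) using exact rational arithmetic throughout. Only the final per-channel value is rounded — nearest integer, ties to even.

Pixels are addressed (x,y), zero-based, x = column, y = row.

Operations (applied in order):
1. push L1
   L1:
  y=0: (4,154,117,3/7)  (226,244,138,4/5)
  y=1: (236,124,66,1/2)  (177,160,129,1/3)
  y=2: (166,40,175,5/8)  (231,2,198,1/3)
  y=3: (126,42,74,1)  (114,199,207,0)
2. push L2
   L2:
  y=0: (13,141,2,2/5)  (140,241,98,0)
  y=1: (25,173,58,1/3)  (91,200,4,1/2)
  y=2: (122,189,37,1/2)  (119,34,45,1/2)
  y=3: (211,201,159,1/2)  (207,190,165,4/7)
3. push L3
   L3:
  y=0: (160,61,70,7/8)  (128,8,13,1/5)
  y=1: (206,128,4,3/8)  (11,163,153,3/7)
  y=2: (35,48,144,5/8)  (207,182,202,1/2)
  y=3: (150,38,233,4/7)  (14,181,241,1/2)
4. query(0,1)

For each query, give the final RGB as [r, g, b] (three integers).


at x=0,y=1 over L1,L2,L3:
after L1 α=1/2: [118, 62, 33]
after L2 α=1/3: [87, 99, 124/3]
after L3 α=3/8: [1053/8, 879/8, 82/3]
= [132, 110, 27]


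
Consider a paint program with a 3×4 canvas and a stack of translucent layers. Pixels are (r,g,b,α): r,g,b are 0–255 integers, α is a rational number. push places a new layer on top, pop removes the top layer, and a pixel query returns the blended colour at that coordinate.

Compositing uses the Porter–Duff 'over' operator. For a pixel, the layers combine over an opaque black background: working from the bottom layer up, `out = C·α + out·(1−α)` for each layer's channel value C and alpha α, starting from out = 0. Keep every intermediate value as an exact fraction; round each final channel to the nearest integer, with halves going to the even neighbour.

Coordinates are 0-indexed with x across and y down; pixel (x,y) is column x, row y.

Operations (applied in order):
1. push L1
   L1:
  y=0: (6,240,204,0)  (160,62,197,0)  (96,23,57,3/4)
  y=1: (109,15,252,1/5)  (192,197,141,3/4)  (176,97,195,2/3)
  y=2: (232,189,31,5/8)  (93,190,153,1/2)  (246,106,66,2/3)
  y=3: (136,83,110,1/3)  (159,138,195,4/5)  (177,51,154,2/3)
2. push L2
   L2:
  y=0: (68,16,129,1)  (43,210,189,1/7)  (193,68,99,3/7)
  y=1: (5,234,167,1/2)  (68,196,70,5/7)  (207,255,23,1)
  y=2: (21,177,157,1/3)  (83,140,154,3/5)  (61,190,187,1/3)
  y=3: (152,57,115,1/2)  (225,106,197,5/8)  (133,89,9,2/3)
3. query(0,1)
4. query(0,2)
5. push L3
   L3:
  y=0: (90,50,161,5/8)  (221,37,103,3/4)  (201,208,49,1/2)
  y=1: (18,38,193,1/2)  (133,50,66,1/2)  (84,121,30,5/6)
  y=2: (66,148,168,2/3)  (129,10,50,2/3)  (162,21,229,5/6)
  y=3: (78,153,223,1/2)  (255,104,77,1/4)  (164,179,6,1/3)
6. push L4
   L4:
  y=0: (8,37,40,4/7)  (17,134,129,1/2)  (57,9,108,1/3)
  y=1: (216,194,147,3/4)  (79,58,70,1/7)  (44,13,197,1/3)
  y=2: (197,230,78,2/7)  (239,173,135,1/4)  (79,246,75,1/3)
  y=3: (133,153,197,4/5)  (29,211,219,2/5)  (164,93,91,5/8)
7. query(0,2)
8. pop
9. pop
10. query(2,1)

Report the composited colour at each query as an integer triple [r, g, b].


at x=0,y=1 over L1,L2:
+L1 (α=1/5) → [109/5, 3, 252/5]
+L2 (α=1/2) → [67/5, 237/2, 1087/10]
rounded: [13, 118, 109]

(0,2) stack=L1,L2; from [0,0,0]:
after L1 α=5/8: [145, 945/8, 155/8]
after L2 α=1/3: [311/3, 551/4, 261/4]
rounded: [104, 138, 65]

at x=0,y=2 over L1,L2,L3,L4:
after L1 α=5/8: [145, 945/8, 155/8]
after L2 α=1/3: [311/3, 551/4, 261/4]
after L3 α=2/3: [707/9, 1735/12, 535/4]
after L4 α=2/7: [7081/63, 14195/84, 3299/28]
→ [112, 169, 118]

query (2,1) [L1,L2] — begin 0,0,0
L1 α=2/3: [352/3, 194/3, 130]
L2 α=1: [207, 255, 23]
rounded: [207, 255, 23]


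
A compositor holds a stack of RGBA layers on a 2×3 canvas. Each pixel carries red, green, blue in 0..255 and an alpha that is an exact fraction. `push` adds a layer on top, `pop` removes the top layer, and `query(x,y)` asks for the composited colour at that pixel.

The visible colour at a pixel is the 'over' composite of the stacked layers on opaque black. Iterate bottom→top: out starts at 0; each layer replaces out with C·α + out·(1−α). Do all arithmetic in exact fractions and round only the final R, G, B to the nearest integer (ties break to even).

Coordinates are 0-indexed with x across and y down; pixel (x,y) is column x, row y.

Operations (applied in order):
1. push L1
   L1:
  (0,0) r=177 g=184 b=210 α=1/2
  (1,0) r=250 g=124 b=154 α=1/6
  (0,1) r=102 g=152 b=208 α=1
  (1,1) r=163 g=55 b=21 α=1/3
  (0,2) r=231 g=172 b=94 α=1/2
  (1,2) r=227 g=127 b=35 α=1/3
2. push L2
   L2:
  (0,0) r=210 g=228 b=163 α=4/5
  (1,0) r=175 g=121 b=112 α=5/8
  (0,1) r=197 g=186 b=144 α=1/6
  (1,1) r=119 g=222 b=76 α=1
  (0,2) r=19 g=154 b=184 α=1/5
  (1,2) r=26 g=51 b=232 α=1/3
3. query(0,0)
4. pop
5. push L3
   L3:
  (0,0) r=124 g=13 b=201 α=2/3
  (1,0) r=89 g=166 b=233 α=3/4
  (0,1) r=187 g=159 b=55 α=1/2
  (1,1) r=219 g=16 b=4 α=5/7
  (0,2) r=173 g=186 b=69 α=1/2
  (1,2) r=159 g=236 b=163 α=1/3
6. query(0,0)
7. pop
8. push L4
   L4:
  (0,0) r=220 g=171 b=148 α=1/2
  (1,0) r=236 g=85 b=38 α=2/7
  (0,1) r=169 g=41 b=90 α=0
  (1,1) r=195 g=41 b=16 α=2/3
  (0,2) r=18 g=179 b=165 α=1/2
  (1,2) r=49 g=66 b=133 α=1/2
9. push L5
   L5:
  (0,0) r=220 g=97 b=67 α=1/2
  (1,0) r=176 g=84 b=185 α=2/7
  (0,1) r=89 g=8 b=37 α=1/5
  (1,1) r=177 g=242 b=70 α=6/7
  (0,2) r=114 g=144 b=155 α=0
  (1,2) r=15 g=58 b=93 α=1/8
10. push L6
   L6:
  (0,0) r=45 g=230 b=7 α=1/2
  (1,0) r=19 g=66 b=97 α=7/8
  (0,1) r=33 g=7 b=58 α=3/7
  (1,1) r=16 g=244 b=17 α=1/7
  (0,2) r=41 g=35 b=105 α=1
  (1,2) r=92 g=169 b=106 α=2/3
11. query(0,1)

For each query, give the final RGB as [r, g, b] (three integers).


(0,0) stack=L1,L2; from [0,0,0]:
after L1 α=1/2: [177/2, 92, 105]
after L2 α=4/5: [1857/10, 1004/5, 757/5]
= [186, 201, 151]

(0,0) stack=L1,L3; from [0,0,0]:
L1 α=1/2: [177/2, 92, 105]
L3 α=2/3: [673/6, 118/3, 169]
= [112, 39, 169]

query (0,1) [L1,L4,L5,L6] — begin 0,0,0
L1 α=1: [102, 152, 208]
L4 α=0: [102, 152, 208]
L5 α=1/5: [497/5, 616/5, 869/5]
L6 α=3/7: [2483/35, 367/5, 4346/35]
→ [71, 73, 124]


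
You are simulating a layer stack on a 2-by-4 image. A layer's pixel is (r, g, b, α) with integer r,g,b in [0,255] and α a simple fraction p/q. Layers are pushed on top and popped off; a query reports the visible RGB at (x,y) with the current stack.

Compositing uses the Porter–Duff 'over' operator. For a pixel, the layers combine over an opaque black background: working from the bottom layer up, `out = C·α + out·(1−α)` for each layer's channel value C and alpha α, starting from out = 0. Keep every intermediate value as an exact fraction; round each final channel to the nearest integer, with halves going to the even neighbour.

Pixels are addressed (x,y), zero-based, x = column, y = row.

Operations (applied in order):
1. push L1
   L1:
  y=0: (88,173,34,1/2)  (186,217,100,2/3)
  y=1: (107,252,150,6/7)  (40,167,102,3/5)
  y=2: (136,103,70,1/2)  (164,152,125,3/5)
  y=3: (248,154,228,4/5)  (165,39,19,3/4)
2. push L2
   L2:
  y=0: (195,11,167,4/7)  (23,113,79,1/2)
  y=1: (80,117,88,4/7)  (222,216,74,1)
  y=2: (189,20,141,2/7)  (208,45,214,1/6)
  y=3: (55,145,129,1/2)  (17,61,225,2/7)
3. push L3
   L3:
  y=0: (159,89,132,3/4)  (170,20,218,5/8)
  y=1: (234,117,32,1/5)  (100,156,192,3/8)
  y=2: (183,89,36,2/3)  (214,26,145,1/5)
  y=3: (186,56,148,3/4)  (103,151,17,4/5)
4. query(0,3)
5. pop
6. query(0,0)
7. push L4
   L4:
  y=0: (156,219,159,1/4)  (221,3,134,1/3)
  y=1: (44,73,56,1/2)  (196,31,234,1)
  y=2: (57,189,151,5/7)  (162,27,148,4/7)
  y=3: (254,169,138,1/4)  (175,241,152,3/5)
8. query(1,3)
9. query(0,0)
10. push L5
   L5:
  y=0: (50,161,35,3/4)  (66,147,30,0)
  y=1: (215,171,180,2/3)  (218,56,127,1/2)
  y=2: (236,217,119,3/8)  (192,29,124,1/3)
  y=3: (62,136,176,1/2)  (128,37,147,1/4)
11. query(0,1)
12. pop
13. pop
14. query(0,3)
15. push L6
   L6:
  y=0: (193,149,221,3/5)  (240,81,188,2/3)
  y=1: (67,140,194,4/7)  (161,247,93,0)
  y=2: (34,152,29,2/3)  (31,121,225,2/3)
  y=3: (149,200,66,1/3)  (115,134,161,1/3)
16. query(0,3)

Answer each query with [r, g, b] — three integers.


at x=0,y=3 over L1,L2,L3:
+L1 (α=4/5) → [992/5, 616/5, 912/5]
+L2 (α=1/2) → [1267/10, 1341/10, 1557/10]
+L3 (α=3/4) → [6847/40, 3021/40, 5997/40]
= [171, 76, 150]

query (0,0) [L1,L2] — begin 0,0,0
L1 α=1/2: [44, 173/2, 17]
L2 α=4/7: [912/7, 607/14, 719/7]
→ [130, 43, 103]

at x=1,y=3 over L1,L2,L4:
L1 α=3/4: [495/4, 117/4, 57/4]
L2 α=2/7: [373/4, 1073/28, 2085/28]
L4 α=3/5: [1423/10, 2239/14, 8469/70]
rounded: [142, 160, 121]

(0,0) stack=L1,L2,L4; from [0,0,0]:
L1 α=1/2: [44, 173/2, 17]
L2 α=4/7: [912/7, 607/14, 719/7]
L4 α=1/4: [957/7, 4887/56, 1635/14]
rounded: [137, 87, 117]

at x=0,y=1 over L1,L2,L4,L5:
+L1 (α=6/7) → [642/7, 216, 900/7]
+L2 (α=4/7) → [4166/49, 1116/7, 5164/49]
+L4 (α=1/2) → [3161/49, 1627/14, 3954/49]
+L5 (α=2/3) → [8077/49, 6415/42, 7198/49]
= [165, 153, 147]

at x=0,y=3 over L1,L2:
+L1 (α=4/5) → [992/5, 616/5, 912/5]
+L2 (α=1/2) → [1267/10, 1341/10, 1557/10]
rounded: [127, 134, 156]

(0,3) stack=L1,L2,L6; from [0,0,0]:
+L1 (α=4/5) → [992/5, 616/5, 912/5]
+L2 (α=1/2) → [1267/10, 1341/10, 1557/10]
+L6 (α=1/3) → [2012/15, 2341/15, 629/5]
= [134, 156, 126]


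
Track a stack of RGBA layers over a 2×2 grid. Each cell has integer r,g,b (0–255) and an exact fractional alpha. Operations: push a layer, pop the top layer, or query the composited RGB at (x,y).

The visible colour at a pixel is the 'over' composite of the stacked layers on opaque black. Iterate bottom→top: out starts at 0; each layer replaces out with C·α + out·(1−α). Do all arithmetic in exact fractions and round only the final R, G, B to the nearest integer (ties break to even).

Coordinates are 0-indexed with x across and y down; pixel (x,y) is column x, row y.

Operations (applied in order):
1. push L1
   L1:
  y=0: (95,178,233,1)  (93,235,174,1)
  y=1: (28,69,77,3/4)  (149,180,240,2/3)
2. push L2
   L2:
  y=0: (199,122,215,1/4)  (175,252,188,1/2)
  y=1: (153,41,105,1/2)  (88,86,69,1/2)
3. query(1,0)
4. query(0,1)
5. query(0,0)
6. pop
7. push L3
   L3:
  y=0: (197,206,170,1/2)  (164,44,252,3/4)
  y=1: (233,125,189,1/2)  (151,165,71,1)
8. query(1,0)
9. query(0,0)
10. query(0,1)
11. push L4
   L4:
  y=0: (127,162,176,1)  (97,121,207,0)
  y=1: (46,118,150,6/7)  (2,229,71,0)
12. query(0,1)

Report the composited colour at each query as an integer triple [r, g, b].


(1,0) stack=L1,L2; from [0,0,0]:
+L1 (α=1) → [93, 235, 174]
+L2 (α=1/2) → [134, 487/2, 181]
rounded: [134, 244, 181]

(0,1) stack=L1,L2; from [0,0,0]:
L1 α=3/4: [21, 207/4, 231/4]
L2 α=1/2: [87, 371/8, 651/8]
rounded: [87, 46, 81]

(0,0) stack=L1,L2; from [0,0,0]:
L1 α=1: [95, 178, 233]
L2 α=1/4: [121, 164, 457/2]
= [121, 164, 228]

at x=1,y=0 over L1,L3:
+L1 (α=1) → [93, 235, 174]
+L3 (α=3/4) → [585/4, 367/4, 465/2]
rounded: [146, 92, 232]

query (0,0) [L1,L3] — begin 0,0,0
L1 α=1: [95, 178, 233]
L3 α=1/2: [146, 192, 403/2]
= [146, 192, 202]

query (0,1) [L1,L3] — begin 0,0,0
after L1 α=3/4: [21, 207/4, 231/4]
after L3 α=1/2: [127, 707/8, 987/8]
→ [127, 88, 123]

(0,1) stack=L1,L3,L4; from [0,0,0]:
after L1 α=3/4: [21, 207/4, 231/4]
after L3 α=1/2: [127, 707/8, 987/8]
after L4 α=6/7: [403/7, 6371/56, 8187/56]
→ [58, 114, 146]


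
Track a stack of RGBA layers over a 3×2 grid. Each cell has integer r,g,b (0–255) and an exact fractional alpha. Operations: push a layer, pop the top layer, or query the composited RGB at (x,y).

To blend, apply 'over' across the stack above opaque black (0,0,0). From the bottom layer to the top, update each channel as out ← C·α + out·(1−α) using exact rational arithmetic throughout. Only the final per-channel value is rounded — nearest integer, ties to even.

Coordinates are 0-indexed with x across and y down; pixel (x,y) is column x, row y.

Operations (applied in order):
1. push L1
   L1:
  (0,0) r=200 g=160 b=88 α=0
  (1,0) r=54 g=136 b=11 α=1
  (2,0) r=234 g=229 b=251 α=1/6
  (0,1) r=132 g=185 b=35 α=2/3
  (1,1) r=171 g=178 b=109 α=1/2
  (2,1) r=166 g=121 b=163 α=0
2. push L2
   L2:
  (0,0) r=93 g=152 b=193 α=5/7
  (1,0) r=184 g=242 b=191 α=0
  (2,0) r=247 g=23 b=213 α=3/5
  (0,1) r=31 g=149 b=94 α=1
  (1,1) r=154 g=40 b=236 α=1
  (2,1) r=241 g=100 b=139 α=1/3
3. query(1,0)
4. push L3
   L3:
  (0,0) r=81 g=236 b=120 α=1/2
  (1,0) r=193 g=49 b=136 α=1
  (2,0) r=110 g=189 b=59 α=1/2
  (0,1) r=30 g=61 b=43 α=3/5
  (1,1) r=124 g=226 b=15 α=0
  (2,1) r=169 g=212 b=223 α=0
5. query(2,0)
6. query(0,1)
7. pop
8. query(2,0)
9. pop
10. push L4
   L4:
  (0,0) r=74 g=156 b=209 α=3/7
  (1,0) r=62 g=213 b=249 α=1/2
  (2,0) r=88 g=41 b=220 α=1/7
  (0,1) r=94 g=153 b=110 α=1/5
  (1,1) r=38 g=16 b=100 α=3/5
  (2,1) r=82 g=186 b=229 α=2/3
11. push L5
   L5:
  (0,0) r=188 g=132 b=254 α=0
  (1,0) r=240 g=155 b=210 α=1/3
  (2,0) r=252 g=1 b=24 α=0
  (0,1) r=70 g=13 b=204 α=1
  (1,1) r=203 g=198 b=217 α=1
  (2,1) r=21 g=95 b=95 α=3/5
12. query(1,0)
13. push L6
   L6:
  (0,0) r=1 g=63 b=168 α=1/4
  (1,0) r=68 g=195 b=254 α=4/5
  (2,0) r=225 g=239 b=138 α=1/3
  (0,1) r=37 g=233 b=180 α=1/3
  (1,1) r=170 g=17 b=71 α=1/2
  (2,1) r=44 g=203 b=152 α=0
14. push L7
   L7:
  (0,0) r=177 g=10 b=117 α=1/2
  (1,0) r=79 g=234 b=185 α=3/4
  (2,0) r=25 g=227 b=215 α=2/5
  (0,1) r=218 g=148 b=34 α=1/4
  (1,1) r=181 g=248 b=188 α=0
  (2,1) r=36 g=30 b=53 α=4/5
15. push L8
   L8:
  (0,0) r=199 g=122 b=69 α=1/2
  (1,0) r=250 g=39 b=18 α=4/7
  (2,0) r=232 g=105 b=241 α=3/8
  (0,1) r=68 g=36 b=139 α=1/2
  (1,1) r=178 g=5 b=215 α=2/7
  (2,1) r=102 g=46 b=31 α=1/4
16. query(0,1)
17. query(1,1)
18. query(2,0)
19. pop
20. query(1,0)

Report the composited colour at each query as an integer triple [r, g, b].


query (1,0) [L1,L2] — begin 0,0,0
L1 α=1: [54, 136, 11]
L2 α=0: [54, 136, 11]
→ [54, 136, 11]

(2,0) stack=L1,L2,L3; from [0,0,0]:
after L1 α=1/6: [39, 229/6, 251/6]
after L2 α=3/5: [819/5, 436/15, 2168/15]
after L3 α=1/2: [1369/10, 3271/30, 3053/30]
rounded: [137, 109, 102]

query (0,1) [L1,L2,L3] — begin 0,0,0
+L1 (α=2/3) → [88, 370/3, 70/3]
+L2 (α=1) → [31, 149, 94]
+L3 (α=3/5) → [152/5, 481/5, 317/5]
rounded: [30, 96, 63]

query (2,0) [L1,L2] — begin 0,0,0
after L1 α=1/6: [39, 229/6, 251/6]
after L2 α=3/5: [819/5, 436/15, 2168/15]
= [164, 29, 145]

query (1,0) [L1,L4,L5] — begin 0,0,0
after L1 α=1: [54, 136, 11]
after L4 α=1/2: [58, 349/2, 130]
after L5 α=1/3: [356/3, 168, 470/3]
→ [119, 168, 157]

(0,1) stack=L1,L4,L5,L6,L7,L8; from [0,0,0]:
after L1 α=2/3: [88, 370/3, 70/3]
after L4 α=1/5: [446/5, 1939/15, 122/3]
after L5 α=1: [70, 13, 204]
after L6 α=1/3: [59, 259/3, 196]
after L7 α=1/4: [395/4, 407/4, 311/2]
after L8 α=1/2: [667/8, 551/8, 589/4]
= [83, 69, 147]

at x=1,y=1 over L1,L4,L5,L6,L7,L8:
after L1 α=1/2: [171/2, 89, 109/2]
after L4 α=3/5: [57, 226/5, 409/5]
after L5 α=1: [203, 198, 217]
after L6 α=1/2: [373/2, 215/2, 144]
after L7 α=0: [373/2, 215/2, 144]
after L8 α=2/7: [2577/14, 1095/14, 1150/7]
= [184, 78, 164]

(2,0) stack=L1,L4,L5,L6,L7,L8; from [0,0,0]:
+L1 (α=1/6) → [39, 229/6, 251/6]
+L4 (α=1/7) → [46, 270/7, 471/7]
+L5 (α=0) → [46, 270/7, 471/7]
+L6 (α=1/3) → [317/3, 2213/21, 636/7]
+L7 (α=2/5) → [367/5, 5391/35, 4918/35]
+L8 (α=3/8) → [1063/8, 1899/14, 9979/56]
→ [133, 136, 178]

query (1,0) [L1,L4,L5,L6,L7] — begin 0,0,0
after L1 α=1: [54, 136, 11]
after L4 α=1/2: [58, 349/2, 130]
after L5 α=1/3: [356/3, 168, 470/3]
after L6 α=4/5: [1172/15, 948/5, 3518/15]
after L7 α=3/4: [4727/60, 2229/10, 11843/60]
rounded: [79, 223, 197]


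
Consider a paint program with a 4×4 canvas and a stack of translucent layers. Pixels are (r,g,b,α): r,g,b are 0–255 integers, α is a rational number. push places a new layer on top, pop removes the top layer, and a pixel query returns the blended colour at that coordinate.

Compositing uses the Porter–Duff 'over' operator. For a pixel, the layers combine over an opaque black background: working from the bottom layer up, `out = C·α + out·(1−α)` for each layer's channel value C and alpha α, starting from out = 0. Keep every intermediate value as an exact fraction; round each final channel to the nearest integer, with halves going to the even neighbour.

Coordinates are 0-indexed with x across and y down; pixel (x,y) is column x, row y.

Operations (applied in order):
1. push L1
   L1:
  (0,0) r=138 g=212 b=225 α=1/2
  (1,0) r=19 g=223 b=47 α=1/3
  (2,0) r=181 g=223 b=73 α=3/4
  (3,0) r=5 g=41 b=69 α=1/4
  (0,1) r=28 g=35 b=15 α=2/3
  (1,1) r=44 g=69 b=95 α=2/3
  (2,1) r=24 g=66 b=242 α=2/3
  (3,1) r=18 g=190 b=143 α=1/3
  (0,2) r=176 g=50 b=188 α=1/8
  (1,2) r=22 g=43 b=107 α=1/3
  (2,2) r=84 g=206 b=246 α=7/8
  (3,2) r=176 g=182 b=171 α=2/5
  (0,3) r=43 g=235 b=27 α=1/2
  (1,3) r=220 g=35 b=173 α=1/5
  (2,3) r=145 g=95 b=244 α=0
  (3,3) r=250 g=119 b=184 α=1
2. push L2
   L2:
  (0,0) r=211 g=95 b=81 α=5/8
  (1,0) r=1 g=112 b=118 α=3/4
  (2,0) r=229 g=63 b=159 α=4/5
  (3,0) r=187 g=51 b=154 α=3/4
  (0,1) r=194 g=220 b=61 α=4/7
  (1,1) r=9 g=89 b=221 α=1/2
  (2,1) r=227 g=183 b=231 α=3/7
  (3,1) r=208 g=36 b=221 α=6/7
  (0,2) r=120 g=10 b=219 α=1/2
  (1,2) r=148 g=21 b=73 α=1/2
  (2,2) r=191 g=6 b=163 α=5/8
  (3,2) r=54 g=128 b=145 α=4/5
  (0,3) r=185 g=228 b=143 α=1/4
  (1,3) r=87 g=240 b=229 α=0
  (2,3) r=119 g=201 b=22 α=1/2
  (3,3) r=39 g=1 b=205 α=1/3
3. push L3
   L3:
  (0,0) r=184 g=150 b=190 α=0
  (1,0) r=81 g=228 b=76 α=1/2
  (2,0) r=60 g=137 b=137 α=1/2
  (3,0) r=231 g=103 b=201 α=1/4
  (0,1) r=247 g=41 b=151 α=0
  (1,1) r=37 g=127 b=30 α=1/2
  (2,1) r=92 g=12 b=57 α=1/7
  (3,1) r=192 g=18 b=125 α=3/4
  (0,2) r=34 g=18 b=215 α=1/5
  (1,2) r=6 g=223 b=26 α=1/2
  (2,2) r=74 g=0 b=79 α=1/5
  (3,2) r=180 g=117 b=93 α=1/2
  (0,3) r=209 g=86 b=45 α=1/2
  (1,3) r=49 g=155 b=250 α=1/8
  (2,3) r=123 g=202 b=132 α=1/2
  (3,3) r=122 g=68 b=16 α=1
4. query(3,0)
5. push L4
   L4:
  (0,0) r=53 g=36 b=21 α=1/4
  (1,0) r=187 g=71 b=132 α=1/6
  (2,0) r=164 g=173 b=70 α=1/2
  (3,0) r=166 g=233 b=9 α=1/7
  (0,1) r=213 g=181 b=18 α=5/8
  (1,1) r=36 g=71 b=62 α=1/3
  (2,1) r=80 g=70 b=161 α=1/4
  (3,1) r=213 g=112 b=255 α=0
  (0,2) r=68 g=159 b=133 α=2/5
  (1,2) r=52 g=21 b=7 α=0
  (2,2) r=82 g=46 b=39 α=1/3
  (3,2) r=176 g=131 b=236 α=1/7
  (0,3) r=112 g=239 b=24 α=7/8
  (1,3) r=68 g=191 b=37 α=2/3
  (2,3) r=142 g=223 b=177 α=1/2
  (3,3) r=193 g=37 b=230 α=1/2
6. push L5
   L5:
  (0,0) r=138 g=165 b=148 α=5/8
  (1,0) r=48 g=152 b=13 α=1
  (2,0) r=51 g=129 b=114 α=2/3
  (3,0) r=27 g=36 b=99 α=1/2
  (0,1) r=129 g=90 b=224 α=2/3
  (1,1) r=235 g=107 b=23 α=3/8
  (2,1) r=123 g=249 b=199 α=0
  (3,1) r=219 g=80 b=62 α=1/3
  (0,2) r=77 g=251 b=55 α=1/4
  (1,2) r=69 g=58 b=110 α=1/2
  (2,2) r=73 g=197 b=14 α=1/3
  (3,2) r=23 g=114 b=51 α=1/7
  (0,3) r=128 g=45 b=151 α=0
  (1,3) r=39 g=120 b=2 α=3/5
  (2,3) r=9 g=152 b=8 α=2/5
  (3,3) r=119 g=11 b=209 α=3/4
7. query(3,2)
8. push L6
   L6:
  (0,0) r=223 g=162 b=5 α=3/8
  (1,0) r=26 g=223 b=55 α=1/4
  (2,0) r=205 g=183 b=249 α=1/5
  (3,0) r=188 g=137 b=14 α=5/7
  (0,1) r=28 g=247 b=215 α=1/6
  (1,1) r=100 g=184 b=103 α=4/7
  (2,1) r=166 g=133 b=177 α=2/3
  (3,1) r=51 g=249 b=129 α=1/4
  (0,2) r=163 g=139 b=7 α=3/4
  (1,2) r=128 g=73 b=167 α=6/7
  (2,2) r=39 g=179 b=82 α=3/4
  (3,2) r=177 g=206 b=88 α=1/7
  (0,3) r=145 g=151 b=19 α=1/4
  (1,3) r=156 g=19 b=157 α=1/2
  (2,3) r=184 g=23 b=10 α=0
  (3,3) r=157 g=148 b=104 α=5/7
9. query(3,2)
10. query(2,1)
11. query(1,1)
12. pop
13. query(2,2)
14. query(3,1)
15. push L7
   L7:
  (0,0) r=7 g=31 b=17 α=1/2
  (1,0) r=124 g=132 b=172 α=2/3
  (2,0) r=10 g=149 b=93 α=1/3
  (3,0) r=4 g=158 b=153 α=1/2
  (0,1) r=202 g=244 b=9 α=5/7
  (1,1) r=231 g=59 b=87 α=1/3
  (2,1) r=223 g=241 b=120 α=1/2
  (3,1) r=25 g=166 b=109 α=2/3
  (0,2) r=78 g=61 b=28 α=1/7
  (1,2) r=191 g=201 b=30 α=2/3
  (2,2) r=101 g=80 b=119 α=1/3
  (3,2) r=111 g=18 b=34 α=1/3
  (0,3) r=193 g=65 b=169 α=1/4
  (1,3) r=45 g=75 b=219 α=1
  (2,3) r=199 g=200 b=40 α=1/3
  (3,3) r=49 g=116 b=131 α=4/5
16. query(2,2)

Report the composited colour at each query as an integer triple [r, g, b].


at x=3,y=0 over L1,L2,L3:
L1 α=1/4: [5/4, 41/4, 69/4]
L2 α=3/4: [2249/16, 653/16, 1917/16]
L3 α=1/4: [10443/64, 3607/64, 8967/64]
rounded: [163, 56, 140]

query (3,2) [L1,L2,L3,L4,L5] — begin 0,0,0
after L1 α=2/5: [352/5, 364/5, 342/5]
after L2 α=4/5: [1432/25, 2924/25, 3242/25]
after L3 α=1/2: [2966/25, 5849/50, 5567/50]
after L4 α=1/7: [22196/175, 20822/175, 22601/175]
after L5 α=1/7: [137201/1225, 144882/1225, 144531/1225]
= [112, 118, 118]

(3,2) stack=L1,L2,L3,L4,L5,L6; from [0,0,0]:
L1 α=2/5: [352/5, 364/5, 342/5]
L2 α=4/5: [1432/25, 2924/25, 3242/25]
L3 α=1/2: [2966/25, 5849/50, 5567/50]
L4 α=1/7: [22196/175, 20822/175, 22601/175]
L5 α=1/7: [137201/1225, 144882/1225, 144531/1225]
L6 α=1/7: [1040031/8575, 1121642/8575, 974986/8575]
rounded: [121, 131, 114]

(2,1) stack=L1,L2,L3,L4,L5,L6; from [0,0,0]:
+L1 (α=2/3) → [16, 44, 484/3]
+L2 (α=3/7) → [745/7, 725/7, 4015/21]
+L3 (α=1/7) → [5114/49, 4434/49, 8429/49]
+L4 (α=1/4) → [9631/98, 4183/49, 8294/49]
+L5 (α=0) → [9631/98, 4183/49, 8294/49]
+L6 (α=2/3) → [42167/294, 5739/49, 25640/147]
rounded: [143, 117, 174]

query (1,1) [L1,L2,L3,L4,L5,L6] — begin 0,0,0
+L1 (α=2/3) → [88/3, 46, 190/3]
+L2 (α=1/2) → [115/6, 135/2, 853/6]
+L3 (α=1/2) → [337/12, 389/4, 1033/12]
+L4 (α=1/3) → [553/18, 177/2, 1405/18]
+L5 (α=3/8) → [15455/144, 1527/16, 8267/144]
+L6 (α=4/7) → [34655/336, 16357/112, 28043/336]
→ [103, 146, 83]

query (2,2) [L1,L2,L3,L4,L5] — begin 0,0,0
after L1 α=7/8: [147/2, 721/4, 861/4]
after L2 α=5/8: [2351/16, 2283/32, 5843/32]
after L3 α=1/5: [2647/20, 2283/40, 1295/8]
after L4 α=1/3: [3467/30, 3203/60, 1451/12]
after L5 α=1/3: [4562/45, 9113/90, 1535/18]
→ [101, 101, 85]

query (3,1) [L1,L2,L3,L4,L5] — begin 0,0,0
after L1 α=1/3: [6, 190/3, 143/3]
after L2 α=6/7: [1254/7, 838/21, 4121/21]
after L3 α=3/4: [2643/14, 493/21, 2999/21]
after L4 α=0: [2643/14, 493/21, 2999/21]
after L5 α=1/3: [1392/7, 2666/63, 7300/63]
→ [199, 42, 116]

at x=2,y=2 over L1,L2,L3,L4,L5,L7:
+L1 (α=7/8) → [147/2, 721/4, 861/4]
+L2 (α=5/8) → [2351/16, 2283/32, 5843/32]
+L3 (α=1/5) → [2647/20, 2283/40, 1295/8]
+L4 (α=1/3) → [3467/30, 3203/60, 1451/12]
+L5 (α=1/3) → [4562/45, 9113/90, 1535/18]
+L7 (α=1/3) → [13669/135, 12713/135, 2606/27]
rounded: [101, 94, 97]


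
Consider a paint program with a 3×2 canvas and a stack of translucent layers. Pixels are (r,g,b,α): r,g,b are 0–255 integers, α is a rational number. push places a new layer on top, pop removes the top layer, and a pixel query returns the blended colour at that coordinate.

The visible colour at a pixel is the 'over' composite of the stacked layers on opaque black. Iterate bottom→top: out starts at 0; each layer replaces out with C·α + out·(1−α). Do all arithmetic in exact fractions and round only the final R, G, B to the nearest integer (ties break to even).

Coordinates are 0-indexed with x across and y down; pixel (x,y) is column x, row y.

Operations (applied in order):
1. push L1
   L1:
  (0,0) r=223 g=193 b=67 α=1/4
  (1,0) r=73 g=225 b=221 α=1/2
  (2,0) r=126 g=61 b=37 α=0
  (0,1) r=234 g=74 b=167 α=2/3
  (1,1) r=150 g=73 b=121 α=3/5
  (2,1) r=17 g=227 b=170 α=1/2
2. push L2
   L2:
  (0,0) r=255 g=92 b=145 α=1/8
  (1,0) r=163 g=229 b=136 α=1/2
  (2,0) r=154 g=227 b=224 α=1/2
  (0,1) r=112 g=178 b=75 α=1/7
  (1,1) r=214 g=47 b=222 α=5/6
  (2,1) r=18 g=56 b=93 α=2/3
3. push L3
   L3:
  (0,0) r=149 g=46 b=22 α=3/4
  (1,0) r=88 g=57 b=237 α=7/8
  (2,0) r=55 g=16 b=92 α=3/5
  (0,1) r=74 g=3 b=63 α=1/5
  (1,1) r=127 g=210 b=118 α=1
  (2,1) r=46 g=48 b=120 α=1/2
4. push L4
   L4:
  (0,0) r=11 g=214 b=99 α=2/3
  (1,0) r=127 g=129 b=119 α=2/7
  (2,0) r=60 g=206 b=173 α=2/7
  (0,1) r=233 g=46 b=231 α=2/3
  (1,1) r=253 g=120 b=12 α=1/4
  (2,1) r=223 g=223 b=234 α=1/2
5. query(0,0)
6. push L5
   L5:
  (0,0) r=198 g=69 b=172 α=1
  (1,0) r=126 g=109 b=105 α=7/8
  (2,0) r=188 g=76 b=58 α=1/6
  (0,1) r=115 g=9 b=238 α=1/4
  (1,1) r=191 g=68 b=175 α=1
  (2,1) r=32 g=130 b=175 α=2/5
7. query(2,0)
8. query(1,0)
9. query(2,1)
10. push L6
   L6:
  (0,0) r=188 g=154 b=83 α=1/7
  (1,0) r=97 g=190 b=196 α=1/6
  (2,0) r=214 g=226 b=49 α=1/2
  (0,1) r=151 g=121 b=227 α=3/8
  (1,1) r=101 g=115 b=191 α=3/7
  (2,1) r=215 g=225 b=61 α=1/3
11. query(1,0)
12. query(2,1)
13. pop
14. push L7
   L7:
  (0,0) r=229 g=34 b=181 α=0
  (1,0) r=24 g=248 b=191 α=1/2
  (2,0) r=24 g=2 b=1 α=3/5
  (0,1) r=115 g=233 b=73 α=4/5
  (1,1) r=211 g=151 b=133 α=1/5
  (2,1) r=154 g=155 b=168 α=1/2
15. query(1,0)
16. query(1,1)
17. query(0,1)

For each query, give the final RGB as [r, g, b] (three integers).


at x=0,y=0 over L1,L2,L3,L4:
L1 α=1/4: [223/4, 193/4, 67/4]
L2 α=1/8: [2581/32, 1719/32, 1049/32]
L3 α=3/4: [16885/128, 6135/128, 3161/128]
L4 α=2/3: [6567/128, 60919/384, 28505/384]
rounded: [51, 159, 74]

(2,0) stack=L1,L2,L3,L4,L5; from [0,0,0]:
L1 α=0: [0, 0, 0]
L2 α=1/2: [77, 227/2, 112]
L3 α=3/5: [319/5, 55, 100]
L4 α=2/7: [439/7, 687/7, 846/7]
L5 α=1/6: [3511/42, 3967/42, 2318/21]
→ [84, 94, 110]

(1,0) stack=L1,L2,L3,L4,L5; from [0,0,0]:
after L1 α=1/2: [73/2, 225/2, 221/2]
after L2 α=1/2: [399/4, 683/4, 493/4]
after L3 α=7/8: [2863/32, 2279/32, 7129/32]
after L4 α=2/7: [22443/224, 19651/224, 43261/224]
after L5 α=7/8: [220011/1792, 190563/1792, 207901/1792]
= [123, 106, 116]

(2,1) stack=L1,L2,L3,L4,L5; from [0,0,0]:
+L1 (α=1/2) → [17/2, 227/2, 85]
+L2 (α=2/3) → [89/6, 451/6, 271/3]
+L3 (α=1/2) → [365/12, 739/12, 631/6]
+L4 (α=1/2) → [3041/24, 3415/24, 2035/12]
+L5 (α=2/5) → [3553/40, 1099/8, 687/4]
rounded: [89, 137, 172]

query (1,0) [L1,L2,L3,L4,L5,L6] — begin 0,0,0
L1 α=1/2: [73/2, 225/2, 221/2]
L2 α=1/2: [399/4, 683/4, 493/4]
L3 α=7/8: [2863/32, 2279/32, 7129/32]
L4 α=2/7: [22443/224, 19651/224, 43261/224]
L5 α=7/8: [220011/1792, 190563/1792, 207901/1792]
L6 α=1/6: [1273879/10752, 1293295/10752, 463579/3584]
rounded: [118, 120, 129]

at x=2,y=1 over L1,L2,L3,L4,L5,L6:
+L1 (α=1/2) → [17/2, 227/2, 85]
+L2 (α=2/3) → [89/6, 451/6, 271/3]
+L3 (α=1/2) → [365/12, 739/12, 631/6]
+L4 (α=1/2) → [3041/24, 3415/24, 2035/12]
+L5 (α=2/5) → [3553/40, 1099/8, 687/4]
+L6 (α=1/3) → [7853/60, 1999/12, 809/6]
→ [131, 167, 135]

query (1,0) [L1,L2,L3,L4,L5,L7] — begin 0,0,0
+L1 (α=1/2) → [73/2, 225/2, 221/2]
+L2 (α=1/2) → [399/4, 683/4, 493/4]
+L3 (α=7/8) → [2863/32, 2279/32, 7129/32]
+L4 (α=2/7) → [22443/224, 19651/224, 43261/224]
+L5 (α=7/8) → [220011/1792, 190563/1792, 207901/1792]
+L7 (α=1/2) → [263019/3584, 634979/3584, 550173/3584]
rounded: [73, 177, 154]

query (1,1) [L1,L2,L3,L4,L5,L7] — begin 0,0,0
+L1 (α=3/5) → [90, 219/5, 363/5]
+L2 (α=5/6) → [580/3, 697/15, 1971/10]
+L3 (α=1) → [127, 210, 118]
+L4 (α=1/4) → [317/2, 375/2, 183/2]
+L5 (α=1) → [191, 68, 175]
+L7 (α=1/5) → [195, 423/5, 833/5]
→ [195, 85, 167]

at x=0,y=1 over L1,L2,L3,L4,L5,L7:
+L1 (α=2/3) → [156, 148/3, 334/3]
+L2 (α=1/7) → [1048/7, 474/7, 743/7]
+L3 (α=1/5) → [942/7, 1917/35, 3413/35]
+L4 (α=2/3) → [4204/21, 5137/105, 19583/105]
+L5 (α=1/4) → [5009/28, 1363/35, 27913/140]
+L7 (α=4/5) → [17889/140, 33983/175, 68793/700]
rounded: [128, 194, 98]


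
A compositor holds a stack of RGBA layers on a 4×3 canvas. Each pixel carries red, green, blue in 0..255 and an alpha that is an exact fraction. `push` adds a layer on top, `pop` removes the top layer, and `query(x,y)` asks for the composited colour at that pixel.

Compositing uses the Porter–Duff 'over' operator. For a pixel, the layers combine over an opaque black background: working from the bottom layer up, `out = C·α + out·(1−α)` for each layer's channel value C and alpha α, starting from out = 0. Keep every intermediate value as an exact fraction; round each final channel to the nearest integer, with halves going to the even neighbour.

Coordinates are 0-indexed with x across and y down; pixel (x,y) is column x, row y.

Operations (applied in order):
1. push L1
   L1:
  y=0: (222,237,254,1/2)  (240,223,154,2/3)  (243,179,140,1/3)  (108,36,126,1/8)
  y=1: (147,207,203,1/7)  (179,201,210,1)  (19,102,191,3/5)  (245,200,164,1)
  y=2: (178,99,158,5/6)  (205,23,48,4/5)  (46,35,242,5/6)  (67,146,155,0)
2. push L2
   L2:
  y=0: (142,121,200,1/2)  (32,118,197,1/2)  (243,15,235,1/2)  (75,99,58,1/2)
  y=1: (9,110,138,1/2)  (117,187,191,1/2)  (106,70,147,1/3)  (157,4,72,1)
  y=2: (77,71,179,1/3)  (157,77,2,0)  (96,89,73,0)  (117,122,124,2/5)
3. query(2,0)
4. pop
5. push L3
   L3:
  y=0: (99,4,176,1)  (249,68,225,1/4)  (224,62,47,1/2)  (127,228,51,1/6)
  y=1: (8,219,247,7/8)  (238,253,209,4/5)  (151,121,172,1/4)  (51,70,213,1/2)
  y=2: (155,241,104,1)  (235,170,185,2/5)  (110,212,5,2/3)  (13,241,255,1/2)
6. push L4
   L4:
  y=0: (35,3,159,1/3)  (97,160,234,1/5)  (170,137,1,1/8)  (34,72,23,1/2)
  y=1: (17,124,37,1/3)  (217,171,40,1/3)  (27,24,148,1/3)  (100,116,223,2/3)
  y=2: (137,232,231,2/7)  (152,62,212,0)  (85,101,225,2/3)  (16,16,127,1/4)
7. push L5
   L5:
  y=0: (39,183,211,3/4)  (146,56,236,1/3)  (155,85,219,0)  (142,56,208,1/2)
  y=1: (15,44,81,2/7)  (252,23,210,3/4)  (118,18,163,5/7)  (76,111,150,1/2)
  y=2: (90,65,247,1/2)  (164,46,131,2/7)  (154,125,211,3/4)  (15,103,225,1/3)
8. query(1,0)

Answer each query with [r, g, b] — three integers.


query (2,0) [L1,L2] — begin 0,0,0
L1 α=1/3: [81, 179/3, 140/3]
L2 α=1/2: [162, 112/3, 845/6]
→ [162, 37, 141]

query (1,0) [L1,L3,L4,L5] — begin 0,0,0
after L1 α=2/3: [160, 446/3, 308/3]
after L3 α=1/4: [729/4, 257/2, 533/4]
after L4 α=1/5: [826/5, 674/5, 767/5]
after L5 α=1/3: [794/5, 1628/15, 2714/15]
= [159, 109, 181]
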